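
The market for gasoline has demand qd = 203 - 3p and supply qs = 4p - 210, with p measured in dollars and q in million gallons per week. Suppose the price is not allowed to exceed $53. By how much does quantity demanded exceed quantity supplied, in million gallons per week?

Setting quantity demanded equal to quantity supplied, 203 - 3p = 4p - 210, gives p* = 59 and q* = 26.
Since 53 < 59, the ceiling is binding.
At p = 53: qd = 203 - 3·53 = 44 and qs = 4·53 - 210 = 2.
Shortage = qd - qs = 44 - 2 = 42.

42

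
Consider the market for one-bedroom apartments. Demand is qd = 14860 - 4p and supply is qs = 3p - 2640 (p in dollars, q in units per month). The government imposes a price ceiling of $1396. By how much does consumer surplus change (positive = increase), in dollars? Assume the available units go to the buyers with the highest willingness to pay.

Equilibrium: 14860 - 4p = 3p - 2640, so 17500 = 7p and p* = 2500, q* = 4860.
Because the ceiling (1396) lies below the market-clearing price, it is binding.
At p = 1396: qd = 14860 - 4·1396 = 9276 and qs = 3·1396 - 2640 = 1548.
Consumer surplus without the control is ½ · (3715 - 2500) · 4860 = 2952450.
With the ceiling, 1548 units are sold at 1396 (assume they go to the highest-value buyers). The demand price at q = 1548 is 3328, so CS = ½ · [(3715 - 1396) + (3328 - 1396)] · 1548 = 3290274.
Change in consumer surplus = 3290274 - 2952450 = 337824.

337824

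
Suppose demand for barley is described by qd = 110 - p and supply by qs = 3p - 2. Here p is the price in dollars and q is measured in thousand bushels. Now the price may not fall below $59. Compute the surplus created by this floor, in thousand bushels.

124

Equilibrium: 110 - p = 3p - 2, so 112 = 4p and p* = 28, q* = 82.
Because the floor (59) lies above the market-clearing price, it is binding.
At p = 59: qd = 110 - 59 = 51 and qs = 3·59 - 2 = 175.
Surplus = qs - qd = 175 - 51 = 124.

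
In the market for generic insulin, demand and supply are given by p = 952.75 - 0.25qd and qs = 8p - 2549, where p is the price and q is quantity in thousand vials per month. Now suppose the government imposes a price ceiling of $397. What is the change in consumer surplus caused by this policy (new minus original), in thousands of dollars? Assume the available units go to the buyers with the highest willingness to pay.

Rearranging demand gives qd = 3811 - 4p. In a free market, 3811 - 4p = 8p - 2549 gives the equilibrium p* = 530, q* = 1691.
Because the ceiling (397) lies below the market-clearing price, it is binding.
At p = 397: qd = 3811 - 4·397 = 2223 and qs = 8·397 - 2549 = 627.
Consumer surplus without the control is ½ · (952.75 - 530) · 1691 = 357435.125.
With the ceiling, 627 units are sold at 397 (assume they go to the highest-value buyers). The demand price at q = 627 is 796, so CS = ½ · [(952.75 - 397) + (796 - 397)] · 627 = 299314.125.
Change in consumer surplus = 299314.125 - 357435.125 = -58121.

-58121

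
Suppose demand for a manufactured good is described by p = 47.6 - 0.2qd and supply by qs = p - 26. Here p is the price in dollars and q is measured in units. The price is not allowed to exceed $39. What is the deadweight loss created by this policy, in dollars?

15

Rearranging demand gives qd = 238 - 5p. In a free market, 238 - 5p = p - 26 gives the equilibrium p* = 44, q* = 18.
Because the ceiling (39) lies below the market-clearing price, it is binding.
At p = 39: qd = 238 - 5·39 = 43 and qs = 39 - 26 = 13.
Quantity traded falls to 13. At q = 13 the demand price is (238 - 13)/5 = 45 and the supply price is 26 + 13 = 39.
Deadweight loss = ½ · (45 - 39) · (18 - 13) = ½ · 6 · 5 = 15.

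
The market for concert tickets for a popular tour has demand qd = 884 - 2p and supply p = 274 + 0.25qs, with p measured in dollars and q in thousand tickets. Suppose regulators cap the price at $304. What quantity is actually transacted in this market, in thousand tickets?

Rearranging supply gives qs = 4p - 1096. Setting quantity demanded equal to quantity supplied, 884 - 2p = 4p - 1096, gives p* = 330 and q* = 224.
Because the ceiling (304) lies below the market-clearing price, it is binding.
At p = 304: qd = 884 - 2·304 = 276 and qs = 4·304 - 1096 = 120.
The quantity actually transacted is the short side, supply: 120.

120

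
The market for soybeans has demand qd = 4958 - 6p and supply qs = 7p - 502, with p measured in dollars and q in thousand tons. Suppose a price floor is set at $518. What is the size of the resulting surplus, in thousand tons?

1274

Setting quantity demanded equal to quantity supplied, 4958 - 6p = 7p - 502, gives p* = 420 and q* = 2438.
The floor of 518 is above the equilibrium price 420, so it binds.
At p = 518: qd = 4958 - 6·518 = 1850 and qs = 7·518 - 502 = 3124.
Surplus = qs - qd = 3124 - 1850 = 1274.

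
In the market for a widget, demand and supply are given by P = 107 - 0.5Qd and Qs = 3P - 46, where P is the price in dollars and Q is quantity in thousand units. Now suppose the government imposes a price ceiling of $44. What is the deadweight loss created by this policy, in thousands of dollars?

Rearranging demand gives Qd = 214 - 2P. Equilibrium: 214 - 2P = 3P - 46, so 260 = 5P and P* = 52, Q* = 110.
The ceiling of 44 is below the equilibrium price 52, so it binds.
At P = 44: Qd = 214 - 2·44 = 126 and Qs = 3·44 - 46 = 86.
Quantity traded falls to 86. At Q = 86 the demand price is (214 - 86)/2 = 64 and the supply price is (46 + 86)/3 = 44.
Deadweight loss = ½ · (64 - 44) · (110 - 86) = ½ · 20 · 24 = 240.

240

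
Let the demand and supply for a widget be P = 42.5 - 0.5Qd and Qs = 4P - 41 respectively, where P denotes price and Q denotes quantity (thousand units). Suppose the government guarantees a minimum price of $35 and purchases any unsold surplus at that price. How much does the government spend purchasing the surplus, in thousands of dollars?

2940

Rearranging demand gives Qd = 85 - 2P. In a free market, 85 - 2P = 4P - 41 gives the equilibrium P* = 21, Q* = 43.
Because the floor (35) lies above the market-clearing price, it is binding.
At P = 35: Qd = 85 - 2·35 = 15 and Qs = 4·35 - 41 = 99.
Surplus = Qs - Qd = 84.
Government expenditure = surplus × support price = 84 × 35 = 2940.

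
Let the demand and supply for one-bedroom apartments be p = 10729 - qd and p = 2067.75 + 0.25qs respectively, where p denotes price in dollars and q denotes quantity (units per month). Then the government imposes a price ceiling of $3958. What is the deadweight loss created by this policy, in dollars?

Rearranging demand gives qd = 10729 - p; rearranging supply gives qs = 4p - 8271. Equilibrium: 10729 - p = 4p - 8271, so 19000 = 5p and p* = 3800, q* = 6929.
Since 3958 is above p* = 3800, the ceiling does not bind and the free-market outcome prevails.
Since the control does not bind, no trades are prevented and deadweight loss is zero.

0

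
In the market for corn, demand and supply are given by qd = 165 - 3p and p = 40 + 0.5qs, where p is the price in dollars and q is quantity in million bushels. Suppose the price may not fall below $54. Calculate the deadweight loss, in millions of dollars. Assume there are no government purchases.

Rearranging supply gives qs = 2p - 80. Equilibrium: 165 - 3p = 2p - 80, so 245 = 5p and p* = 49, q* = 18.
Because the floor (54) lies above the market-clearing price, it is binding.
At p = 54: qd = 165 - 3·54 = 3 and qs = 2·54 - 80 = 28.
Quantity traded falls to 3. At q = 3 the demand price is (165 - 3)/3 = 54 and the supply price is (80 + 3)/2 = 41.5.
Deadweight loss = ½ · (54 - 41.5) · (18 - 3) = ½ · 12.5 · 15 = 93.75.

93.75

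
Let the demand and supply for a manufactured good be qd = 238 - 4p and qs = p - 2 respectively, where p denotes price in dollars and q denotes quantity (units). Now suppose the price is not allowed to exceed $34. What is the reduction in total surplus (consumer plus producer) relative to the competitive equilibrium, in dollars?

Without the control the market clears where 238 - 4p = p - 2, i.e. p* = 48 and q* = 46.
The ceiling of 34 is below the equilibrium price 48, so it binds.
At p = 34: qd = 238 - 4·34 = 102 and qs = 34 - 2 = 32.
Quantity traded falls to 32. At q = 32 the demand price is (238 - 32)/4 = 51.5 and the supply price is 2 + 32 = 34.
Deadweight loss = ½ · (51.5 - 34) · (46 - 32) = ½ · 17.5 · 14 = 122.5.

122.5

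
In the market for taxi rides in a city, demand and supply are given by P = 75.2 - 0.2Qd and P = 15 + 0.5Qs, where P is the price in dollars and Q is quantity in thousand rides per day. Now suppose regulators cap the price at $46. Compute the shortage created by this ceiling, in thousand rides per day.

84

Rearranging demand gives Qd = 376 - 5P; rearranging supply gives Qs = 2P - 30. Equilibrium: 376 - 5P = 2P - 30, so 406 = 7P and P* = 58, Q* = 86.
Because the ceiling (46) lies below the market-clearing price, it is binding.
At P = 46: Qd = 376 - 5·46 = 146 and Qs = 2·46 - 30 = 62.
Shortage = Qd - Qs = 146 - 62 = 84.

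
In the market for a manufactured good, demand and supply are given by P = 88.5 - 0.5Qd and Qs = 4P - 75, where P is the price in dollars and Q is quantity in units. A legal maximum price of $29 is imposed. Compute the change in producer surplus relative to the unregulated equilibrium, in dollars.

Rearranging demand gives Qd = 177 - 2P. Setting quantity demanded equal to quantity supplied, 177 - 2P = 4P - 75, gives P* = 42 and Q* = 93.
The ceiling of 29 is below the equilibrium price 42, so it binds.
At P = 29: Qd = 177 - 2·29 = 119 and Qs = 4·29 - 75 = 41.
Producer surplus without the control is ½ · (42 - 18.75) · 93 = 1081.125.
With the ceiling, producers sell 41 units at 29, so PS = ½ · (29 - 18.75) · 41 = 210.125.
Change in producer surplus = 210.125 - 1081.125 = -871.

-871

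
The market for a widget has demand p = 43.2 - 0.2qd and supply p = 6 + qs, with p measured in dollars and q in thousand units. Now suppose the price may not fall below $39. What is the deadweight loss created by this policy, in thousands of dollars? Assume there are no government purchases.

60

Rearranging demand gives qd = 216 - 5p; rearranging supply gives qs = p - 6. Setting quantity demanded equal to quantity supplied, 216 - 5p = p - 6, gives p* = 37 and q* = 31.
Because the floor (39) lies above the market-clearing price, it is binding.
At p = 39: qd = 216 - 5·39 = 21 and qs = 39 - 6 = 33.
Quantity traded falls to 21. At q = 21 the demand price is (216 - 21)/5 = 39 and the supply price is 6 + 21 = 27.
Deadweight loss = ½ · (39 - 27) · (31 - 21) = ½ · 12 · 10 = 60.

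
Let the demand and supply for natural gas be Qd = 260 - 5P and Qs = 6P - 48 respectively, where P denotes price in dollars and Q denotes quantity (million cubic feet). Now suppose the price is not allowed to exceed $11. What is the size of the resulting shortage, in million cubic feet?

Setting quantity demanded equal to quantity supplied, 260 - 5P = 6P - 48, gives P* = 28 and Q* = 120.
Since 11 < 28, the ceiling is binding.
At P = 11: Qd = 260 - 5·11 = 205 and Qs = 6·11 - 48 = 18.
Shortage = Qd - Qs = 205 - 18 = 187.

187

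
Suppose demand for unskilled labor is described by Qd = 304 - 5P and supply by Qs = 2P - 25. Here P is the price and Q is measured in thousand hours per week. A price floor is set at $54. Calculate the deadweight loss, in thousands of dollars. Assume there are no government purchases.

428.75

Without the control the market clears where 304 - 5P = 2P - 25, i.e. P* = 47 and Q* = 69.
Since 54 > 47, the floor is binding.
At P = 54: Qd = 304 - 5·54 = 34 and Qs = 2·54 - 25 = 83.
Quantity traded falls to 34. At Q = 34 the demand price is (304 - 34)/5 = 54 and the supply price is (25 + 34)/2 = 29.5.
Deadweight loss = ½ · (54 - 29.5) · (69 - 34) = ½ · 24.5 · 35 = 428.75.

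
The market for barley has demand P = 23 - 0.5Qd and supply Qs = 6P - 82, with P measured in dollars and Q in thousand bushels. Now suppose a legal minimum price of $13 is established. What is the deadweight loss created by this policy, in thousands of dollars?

Rearranging demand gives Qd = 46 - 2P. Equilibrium: 46 - 2P = 6P - 82, so 128 = 8P and P* = 16, Q* = 14.
Since 13 is below P* = 16, the floor does not bind and the free-market outcome prevails.
Since the control does not bind, no trades are prevented and deadweight loss is zero.

0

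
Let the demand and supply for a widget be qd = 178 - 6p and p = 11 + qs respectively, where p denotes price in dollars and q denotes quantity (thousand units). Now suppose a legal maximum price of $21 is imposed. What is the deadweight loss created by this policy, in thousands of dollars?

21

Rearranging supply gives qs = p - 11. In a free market, 178 - 6p = p - 11 gives the equilibrium p* = 27, q* = 16.
The ceiling of 21 is below the equilibrium price 27, so it binds.
At p = 21: qd = 178 - 6·21 = 52 and qs = 21 - 11 = 10.
Quantity traded falls to 10. At q = 10 the demand price is (178 - 10)/6 = 28 and the supply price is 11 + 10 = 21.
Deadweight loss = ½ · (28 - 21) · (16 - 10) = ½ · 7 · 6 = 21.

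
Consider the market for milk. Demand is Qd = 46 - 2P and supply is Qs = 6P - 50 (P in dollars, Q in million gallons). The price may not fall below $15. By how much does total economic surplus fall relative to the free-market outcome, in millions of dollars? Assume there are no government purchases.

12

Without the control the market clears where 46 - 2P = 6P - 50, i.e. P* = 12 and Q* = 22.
Since 15 > 12, the floor is binding.
At P = 15: Qd = 46 - 2·15 = 16 and Qs = 6·15 - 50 = 40.
Quantity traded falls to 16. At Q = 16 the demand price is (46 - 16)/2 = 15 and the supply price is (50 + 16)/6 = 11.
Deadweight loss = ½ · (15 - 11) · (22 - 16) = ½ · 4 · 6 = 12.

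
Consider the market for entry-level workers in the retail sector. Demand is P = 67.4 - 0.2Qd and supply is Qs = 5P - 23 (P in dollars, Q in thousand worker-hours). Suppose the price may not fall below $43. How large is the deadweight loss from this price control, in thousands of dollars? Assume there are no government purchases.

245

Rearranging demand gives Qd = 337 - 5P. Without the control the market clears where 337 - 5P = 5P - 23, i.e. P* = 36 and Q* = 157.
Since 43 > 36, the floor is binding.
At P = 43: Qd = 337 - 5·43 = 122 and Qs = 5·43 - 23 = 192.
Quantity traded falls to 122. At Q = 122 the demand price is (337 - 122)/5 = 43 and the supply price is (23 + 122)/5 = 29.
Deadweight loss = ½ · (43 - 29) · (157 - 122) = ½ · 14 · 35 = 245.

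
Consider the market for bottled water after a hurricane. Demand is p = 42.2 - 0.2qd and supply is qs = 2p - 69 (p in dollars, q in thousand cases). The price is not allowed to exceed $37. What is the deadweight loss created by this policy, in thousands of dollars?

12.6

Rearranging demand gives qd = 211 - 5p. Without the control the market clears where 211 - 5p = 2p - 69, i.e. p* = 40 and q* = 11.
Since 37 < 40, the ceiling is binding.
At p = 37: qd = 211 - 5·37 = 26 and qs = 2·37 - 69 = 5.
Quantity traded falls to 5. At q = 5 the demand price is (211 - 5)/5 = 41.2 and the supply price is (69 + 5)/2 = 37.
Deadweight loss = ½ · (41.2 - 37) · (11 - 5) = ½ · 4.2 · 6 = 12.6.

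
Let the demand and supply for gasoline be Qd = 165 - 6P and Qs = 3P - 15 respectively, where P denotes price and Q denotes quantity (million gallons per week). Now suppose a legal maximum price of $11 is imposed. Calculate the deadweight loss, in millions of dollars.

Equilibrium: 165 - 6P = 3P - 15, so 180 = 9P and P* = 20, Q* = 45.
Because the ceiling (11) lies below the market-clearing price, it is binding.
At P = 11: Qd = 165 - 6·11 = 99 and Qs = 3·11 - 15 = 18.
Quantity traded falls to 18. At Q = 18 the demand price is (165 - 18)/6 = 24.5 and the supply price is (15 + 18)/3 = 11.
Deadweight loss = ½ · (24.5 - 11) · (45 - 18) = ½ · 13.5 · 27 = 182.25.

182.25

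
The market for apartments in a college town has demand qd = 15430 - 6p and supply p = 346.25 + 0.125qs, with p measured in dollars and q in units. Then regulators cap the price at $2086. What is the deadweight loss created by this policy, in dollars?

Rearranging supply gives qs = 8p - 2770. Without the control the market clears where 15430 - 6p = 8p - 2770, i.e. p* = 1300 and q* = 7630.
Since 2086 is above p* = 1300, the ceiling does not bind and the free-market outcome prevails.
Since the control does not bind, no trades are prevented and deadweight loss is zero.

0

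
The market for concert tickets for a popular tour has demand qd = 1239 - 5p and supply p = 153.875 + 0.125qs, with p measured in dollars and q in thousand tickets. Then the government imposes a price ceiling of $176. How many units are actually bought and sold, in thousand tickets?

177

Rearranging supply gives qs = 8p - 1231. Equilibrium: 1239 - 5p = 8p - 1231, so 2470 = 13p and p* = 190, q* = 289.
The ceiling of 176 is below the equilibrium price 190, so it binds.
At p = 176: qd = 1239 - 5·176 = 359 and qs = 8·176 - 1231 = 177.
The quantity actually transacted is the short side, supply: 177.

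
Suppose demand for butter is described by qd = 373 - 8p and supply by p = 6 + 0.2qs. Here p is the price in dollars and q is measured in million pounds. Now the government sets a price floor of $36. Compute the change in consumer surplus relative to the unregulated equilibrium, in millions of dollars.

-525

Rearranging supply gives qs = 5p - 30. Without the control the market clears where 373 - 8p = 5p - 30, i.e. p* = 31 and q* = 125.
Since 36 > 31, the floor is binding.
At p = 36: qd = 373 - 8·36 = 85 and qs = 5·36 - 30 = 150.
Consumer surplus without the control is ½ · (46.625 - 31) · 125 = 976.5625.
With the floor, consumers buy 85 units at 36, so CS = ½ · (46.625 - 36) · 85 = 451.5625.
Change in consumer surplus = 451.5625 - 976.5625 = -525.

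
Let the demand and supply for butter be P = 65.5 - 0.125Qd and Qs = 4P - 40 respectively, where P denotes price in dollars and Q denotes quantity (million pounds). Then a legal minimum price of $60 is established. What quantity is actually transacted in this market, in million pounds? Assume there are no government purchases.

Rearranging demand gives Qd = 524 - 8P. Setting quantity demanded equal to quantity supplied, 524 - 8P = 4P - 40, gives P* = 47 and Q* = 148.
Since 60 > 47, the floor is binding.
At P = 60: Qd = 524 - 8·60 = 44 and Qs = 4·60 - 40 = 200.
The quantity actually transacted is the short side, demand: 44.

44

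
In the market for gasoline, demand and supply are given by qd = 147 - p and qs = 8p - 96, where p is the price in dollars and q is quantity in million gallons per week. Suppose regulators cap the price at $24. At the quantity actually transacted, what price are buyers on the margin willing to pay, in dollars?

Setting quantity demanded equal to quantity supplied, 147 - p = 8p - 96, gives p* = 27 and q* = 120.
The ceiling of 24 is below the equilibrium price 27, so it binds.
At p = 24: qd = 147 - 24 = 123 and qs = 8·24 - 96 = 96.
Only 96 units reach the market. On the demand curve, the marginal buyer's willingness to pay at q = 96 is (147 - 96) = 51.

51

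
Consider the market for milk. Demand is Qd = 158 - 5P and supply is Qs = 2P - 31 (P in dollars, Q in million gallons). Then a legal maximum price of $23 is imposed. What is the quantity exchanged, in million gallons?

15

Without the control the market clears where 158 - 5P = 2P - 31, i.e. P* = 27 and Q* = 23.
The ceiling of 23 is below the equilibrium price 27, so it binds.
At P = 23: Qd = 158 - 5·23 = 43 and Qs = 2·23 - 31 = 15.
The quantity actually transacted is the short side, supply: 15.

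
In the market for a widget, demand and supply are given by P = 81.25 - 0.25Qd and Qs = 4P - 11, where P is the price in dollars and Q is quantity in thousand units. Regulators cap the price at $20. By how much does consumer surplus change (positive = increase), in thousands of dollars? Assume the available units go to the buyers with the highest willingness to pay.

Rearranging demand gives Qd = 325 - 4P. Setting quantity demanded equal to quantity supplied, 325 - 4P = 4P - 11, gives P* = 42 and Q* = 157.
Since 20 < 42, the ceiling is binding.
At P = 20: Qd = 325 - 4·20 = 245 and Qs = 4·20 - 11 = 69.
Consumer surplus without the control is ½ · (81.25 - 42) · 157 = 3081.125.
With the ceiling, 69 units are sold at 20 (assume they go to the highest-value buyers). The demand price at Q = 69 is 64, so CS = ½ · [(81.25 - 20) + (64 - 20)] · 69 = 3631.125.
Change in consumer surplus = 3631.125 - 3081.125 = 550.

550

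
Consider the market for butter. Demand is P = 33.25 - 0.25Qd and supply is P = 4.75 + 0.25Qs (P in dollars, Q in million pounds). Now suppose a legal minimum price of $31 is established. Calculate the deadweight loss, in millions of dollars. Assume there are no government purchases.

576

Rearranging demand gives Qd = 133 - 4P; rearranging supply gives Qs = 4P - 19. In a free market, 133 - 4P = 4P - 19 gives the equilibrium P* = 19, Q* = 57.
The floor of 31 is above the equilibrium price 19, so it binds.
At P = 31: Qd = 133 - 4·31 = 9 and Qs = 4·31 - 19 = 105.
Quantity traded falls to 9. At Q = 9 the demand price is (133 - 9)/4 = 31 and the supply price is (19 + 9)/4 = 7.
Deadweight loss = ½ · (31 - 7) · (57 - 9) = ½ · 24 · 48 = 576.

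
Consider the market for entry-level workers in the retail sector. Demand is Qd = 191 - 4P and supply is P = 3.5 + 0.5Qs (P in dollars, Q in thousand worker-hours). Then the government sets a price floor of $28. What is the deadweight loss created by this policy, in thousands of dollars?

0

Rearranging supply gives Qs = 2P - 7. Setting quantity demanded equal to quantity supplied, 191 - 4P = 2P - 7, gives P* = 33 and Q* = 59.
The floor of 28 is below the equilibrium price 33, so it is not binding; the market clears at P* = 33, Q* = 59.
Since the control does not bind, no trades are prevented and deadweight loss is zero.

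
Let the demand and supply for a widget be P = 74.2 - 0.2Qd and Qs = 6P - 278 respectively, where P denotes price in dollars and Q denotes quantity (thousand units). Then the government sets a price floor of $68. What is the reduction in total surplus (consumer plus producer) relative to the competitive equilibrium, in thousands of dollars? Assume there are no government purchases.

371.25

Rearranging demand gives Qd = 371 - 5P. Setting quantity demanded equal to quantity supplied, 371 - 5P = 6P - 278, gives P* = 59 and Q* = 76.
Since 68 > 59, the floor is binding.
At P = 68: Qd = 371 - 5·68 = 31 and Qs = 6·68 - 278 = 130.
Quantity traded falls to 31. At Q = 31 the demand price is (371 - 31)/5 = 68 and the supply price is (278 + 31)/6 = 51.5.
Deadweight loss = ½ · (68 - 51.5) · (76 - 31) = ½ · 16.5 · 45 = 371.25.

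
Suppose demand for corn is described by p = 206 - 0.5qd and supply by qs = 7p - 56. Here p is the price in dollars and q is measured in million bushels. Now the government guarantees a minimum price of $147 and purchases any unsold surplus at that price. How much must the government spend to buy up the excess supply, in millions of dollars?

Rearranging demand gives qd = 412 - 2p. Without the control the market clears where 412 - 2p = 7p - 56, i.e. p* = 52 and q* = 308.
Because the floor (147) lies above the market-clearing price, it is binding.
At p = 147: qd = 412 - 2·147 = 118 and qs = 7·147 - 56 = 973.
Surplus = qs - qd = 855.
Government expenditure = surplus × support price = 855 × 147 = 125685.

125685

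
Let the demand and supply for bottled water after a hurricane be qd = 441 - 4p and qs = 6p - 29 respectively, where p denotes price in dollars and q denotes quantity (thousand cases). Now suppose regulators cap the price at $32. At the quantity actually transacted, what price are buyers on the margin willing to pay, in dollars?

Equilibrium: 441 - 4p = 6p - 29, so 470 = 10p and p* = 47, q* = 253.
The ceiling of 32 is below the equilibrium price 47, so it binds.
At p = 32: qd = 441 - 4·32 = 313 and qs = 6·32 - 29 = 163.
Only 163 units reach the market. On the demand curve, the marginal buyer's willingness to pay at q = 163 is (441 - 163)/4 = 69.5.

69.5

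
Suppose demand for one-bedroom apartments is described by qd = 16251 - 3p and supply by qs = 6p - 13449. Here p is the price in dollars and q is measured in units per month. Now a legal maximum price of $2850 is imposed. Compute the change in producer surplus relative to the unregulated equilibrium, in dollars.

Equilibrium: 16251 - 3p = 6p - 13449, so 29700 = 9p and p* = 3300, q* = 6351.
The ceiling of 2850 is below the equilibrium price 3300, so it binds.
At p = 2850: qd = 16251 - 3·2850 = 7701 and qs = 6·2850 - 13449 = 3651.
Producer surplus without the control is ½ · (3300 - 2241.5) · 6351 = 3361266.75.
With the ceiling, producers sell 3651 units at 2850, so PS = ½ · (2850 - 2241.5) · 3651 = 1110816.75.
Change in producer surplus = 1110816.75 - 3361266.75 = -2250450.

-2250450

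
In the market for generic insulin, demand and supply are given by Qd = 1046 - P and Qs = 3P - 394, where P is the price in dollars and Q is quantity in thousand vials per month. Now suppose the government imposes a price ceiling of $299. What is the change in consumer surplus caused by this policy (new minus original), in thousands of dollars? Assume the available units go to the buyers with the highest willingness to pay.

Equilibrium: 1046 - P = 3P - 394, so 1440 = 4P and P* = 360, Q* = 686.
The ceiling of 299 is below the equilibrium price 360, so it binds.
At P = 299: Qd = 1046 - 299 = 747 and Qs = 3·299 - 394 = 503.
Consumer surplus without the control is ½ · (1046 - 360) · 686 = 235298.
With the ceiling, 503 units are sold at 299 (assume they go to the highest-value buyers). The demand price at Q = 503 is 543, so CS = ½ · [(1046 - 299) + (543 - 299)] · 503 = 249236.5.
Change in consumer surplus = 249236.5 - 235298 = 13938.5.

13938.5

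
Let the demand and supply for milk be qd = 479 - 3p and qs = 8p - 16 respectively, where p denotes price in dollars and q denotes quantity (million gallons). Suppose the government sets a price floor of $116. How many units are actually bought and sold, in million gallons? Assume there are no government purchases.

Setting quantity demanded equal to quantity supplied, 479 - 3p = 8p - 16, gives p* = 45 and q* = 344.
The floor of 116 is above the equilibrium price 45, so it binds.
At p = 116: qd = 479 - 3·116 = 131 and qs = 8·116 - 16 = 912.
The quantity actually transacted is the short side, demand: 131.

131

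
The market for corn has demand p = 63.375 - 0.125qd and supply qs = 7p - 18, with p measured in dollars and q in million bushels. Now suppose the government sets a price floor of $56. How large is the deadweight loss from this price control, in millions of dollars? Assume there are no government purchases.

Rearranging demand gives qd = 507 - 8p. Equilibrium: 507 - 8p = 7p - 18, so 525 = 15p and p* = 35, q* = 227.
Since 56 > 35, the floor is binding.
At p = 56: qd = 507 - 8·56 = 59 and qs = 7·56 - 18 = 374.
Quantity traded falls to 59. At q = 59 the demand price is (507 - 59)/8 = 56 and the supply price is (18 + 59)/7 = 11.
Deadweight loss = ½ · (56 - 11) · (227 - 59) = ½ · 45 · 168 = 3780.

3780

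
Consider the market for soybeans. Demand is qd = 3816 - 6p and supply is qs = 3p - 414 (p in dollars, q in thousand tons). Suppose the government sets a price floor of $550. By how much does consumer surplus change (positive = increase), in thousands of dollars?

Without the control the market clears where 3816 - 6p = 3p - 414, i.e. p* = 470 and q* = 996.
Since 550 > 470, the floor is binding.
At p = 550: qd = 3816 - 6·550 = 516 and qs = 3·550 - 414 = 1236.
Consumer surplus without the control is ½ · (636 - 470) · 996 = 82668.
With the floor, consumers buy 516 units at 550, so CS = ½ · (636 - 550) · 516 = 22188.
Change in consumer surplus = 22188 - 82668 = -60480.

-60480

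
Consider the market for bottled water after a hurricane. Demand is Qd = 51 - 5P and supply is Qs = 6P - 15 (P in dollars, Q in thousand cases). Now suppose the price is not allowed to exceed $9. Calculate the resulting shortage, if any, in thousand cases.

Setting quantity demanded equal to quantity supplied, 51 - 5P = 6P - 15, gives P* = 6 and Q* = 21.
The ceiling of 9 is above the equilibrium price 6, so it is not binding; the market clears at P* = 6, Q* = 21.
Since the control does not bind, there is no shortage.

0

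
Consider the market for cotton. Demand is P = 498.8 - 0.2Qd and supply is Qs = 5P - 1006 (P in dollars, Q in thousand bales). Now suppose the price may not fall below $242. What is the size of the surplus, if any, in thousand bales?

Rearranging demand gives Qd = 2494 - 5P. Setting quantity demanded equal to quantity supplied, 2494 - 5P = 5P - 1006, gives P* = 350 and Q* = 744.
Since 242 is below P* = 350, the floor does not bind and the free-market outcome prevails.
Since the control does not bind, there is no surplus.

0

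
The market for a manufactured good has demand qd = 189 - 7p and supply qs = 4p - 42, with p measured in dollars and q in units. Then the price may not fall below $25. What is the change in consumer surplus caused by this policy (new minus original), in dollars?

Without the control the market clears where 189 - 7p = 4p - 42, i.e. p* = 21 and q* = 42.
Because the floor (25) lies above the market-clearing price, it is binding.
At p = 25: qd = 189 - 7·25 = 14 and qs = 4·25 - 42 = 58.
Consumer surplus without the control is ½ · (27 - 21) · 42 = 126.
With the floor, consumers buy 14 units at 25, so CS = ½ · (27 - 25) · 14 = 14.
Change in consumer surplus = 14 - 126 = -112.

-112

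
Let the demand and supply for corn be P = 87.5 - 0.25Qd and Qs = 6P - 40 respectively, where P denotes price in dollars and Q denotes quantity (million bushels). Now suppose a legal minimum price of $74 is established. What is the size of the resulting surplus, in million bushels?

350

Rearranging demand gives Qd = 350 - 4P. Without the control the market clears where 350 - 4P = 6P - 40, i.e. P* = 39 and Q* = 194.
Since 74 > 39, the floor is binding.
At P = 74: Qd = 350 - 4·74 = 54 and Qs = 6·74 - 40 = 404.
Surplus = Qs - Qd = 404 - 54 = 350.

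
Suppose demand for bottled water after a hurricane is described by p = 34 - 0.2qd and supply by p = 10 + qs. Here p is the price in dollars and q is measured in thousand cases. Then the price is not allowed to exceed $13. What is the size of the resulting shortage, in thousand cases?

Rearranging demand gives qd = 170 - 5p; rearranging supply gives qs = p - 10. Without the control the market clears where 170 - 5p = p - 10, i.e. p* = 30 and q* = 20.
Since 13 < 30, the ceiling is binding.
At p = 13: qd = 170 - 5·13 = 105 and qs = 13 - 10 = 3.
Shortage = qd - qs = 105 - 3 = 102.

102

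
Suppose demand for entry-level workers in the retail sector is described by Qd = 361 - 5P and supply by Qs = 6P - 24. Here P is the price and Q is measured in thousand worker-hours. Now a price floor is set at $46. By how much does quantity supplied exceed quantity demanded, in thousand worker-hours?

121

Without the control the market clears where 361 - 5P = 6P - 24, i.e. P* = 35 and Q* = 186.
Since 46 > 35, the floor is binding.
At P = 46: Qd = 361 - 5·46 = 131 and Qs = 6·46 - 24 = 252.
Surplus = Qs - Qd = 252 - 131 = 121.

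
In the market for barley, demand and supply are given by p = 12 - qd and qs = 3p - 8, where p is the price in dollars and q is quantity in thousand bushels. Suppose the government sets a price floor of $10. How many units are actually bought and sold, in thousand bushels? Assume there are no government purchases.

Rearranging demand gives qd = 12 - p. In a free market, 12 - p = 3p - 8 gives the equilibrium p* = 5, q* = 7.
Since 10 > 5, the floor is binding.
At p = 10: qd = 12 - 10 = 2 and qs = 3·10 - 8 = 22.
The quantity actually transacted is the short side, demand: 2.

2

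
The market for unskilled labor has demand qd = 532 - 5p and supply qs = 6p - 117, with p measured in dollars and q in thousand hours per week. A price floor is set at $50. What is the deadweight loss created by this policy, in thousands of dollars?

Setting quantity demanded equal to quantity supplied, 532 - 5p = 6p - 117, gives p* = 59 and q* = 237.
Since 50 is below p* = 59, the floor does not bind and the free-market outcome prevails.
Since the control does not bind, no trades are prevented and deadweight loss is zero.

0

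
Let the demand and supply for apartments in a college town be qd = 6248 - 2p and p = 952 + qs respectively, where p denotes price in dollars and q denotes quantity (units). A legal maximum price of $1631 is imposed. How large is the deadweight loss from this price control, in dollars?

Rearranging supply gives qs = p - 952. Without the control the market clears where 6248 - 2p = p - 952, i.e. p* = 2400 and q* = 1448.
The ceiling of 1631 is below the equilibrium price 2400, so it binds.
At p = 1631: qd = 6248 - 2·1631 = 2986 and qs = 1631 - 952 = 679.
Quantity traded falls to 679. At q = 679 the demand price is (6248 - 679)/2 = 2784.5 and the supply price is 952 + 679 = 1631.
Deadweight loss = ½ · (2784.5 - 1631) · (1448 - 679) = ½ · 1153.5 · 769 = 443520.75.

443520.75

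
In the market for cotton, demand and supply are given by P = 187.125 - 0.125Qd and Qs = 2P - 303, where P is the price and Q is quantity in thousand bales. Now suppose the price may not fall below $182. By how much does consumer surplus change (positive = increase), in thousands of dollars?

Rearranging demand gives Qd = 1497 - 8P. Without the control the market clears where 1497 - 8P = 2P - 303, i.e. P* = 180 and Q* = 57.
Since 182 > 180, the floor is binding.
At P = 182: Qd = 1497 - 8·182 = 41 and Qs = 2·182 - 303 = 61.
Consumer surplus without the control is ½ · (187.125 - 180) · 57 = 203.0625.
With the floor, consumers buy 41 units at 182, so CS = ½ · (187.125 - 182) · 41 = 105.0625.
Change in consumer surplus = 105.0625 - 203.0625 = -98.

-98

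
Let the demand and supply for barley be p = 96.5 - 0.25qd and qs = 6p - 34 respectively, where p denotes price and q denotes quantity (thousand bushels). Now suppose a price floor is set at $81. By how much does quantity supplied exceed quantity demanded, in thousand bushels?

Rearranging demand gives qd = 386 - 4p. Without the control the market clears where 386 - 4p = 6p - 34, i.e. p* = 42 and q* = 218.
Since 81 > 42, the floor is binding.
At p = 81: qd = 386 - 4·81 = 62 and qs = 6·81 - 34 = 452.
Surplus = qs - qd = 452 - 62 = 390.

390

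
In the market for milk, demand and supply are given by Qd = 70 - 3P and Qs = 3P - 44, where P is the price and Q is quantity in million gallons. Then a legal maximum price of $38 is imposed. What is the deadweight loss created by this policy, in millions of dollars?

0

Equilibrium: 70 - 3P = 3P - 44, so 114 = 6P and P* = 19, Q* = 13.
The ceiling of 38 is above the equilibrium price 19, so it is not binding; the market clears at P* = 19, Q* = 13.
Since the control does not bind, no trades are prevented and deadweight loss is zero.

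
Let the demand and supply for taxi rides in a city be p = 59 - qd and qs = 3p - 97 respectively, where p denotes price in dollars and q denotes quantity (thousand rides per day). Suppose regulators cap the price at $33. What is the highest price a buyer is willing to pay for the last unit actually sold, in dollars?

Rearranging demand gives qd = 59 - p. In a free market, 59 - p = 3p - 97 gives the equilibrium p* = 39, q* = 20.
Since 33 < 39, the ceiling is binding.
At p = 33: qd = 59 - 33 = 26 and qs = 3·33 - 97 = 2.
Only 2 units reach the market. On the demand curve, the marginal buyer's willingness to pay at q = 2 is (59 - 2) = 57.

57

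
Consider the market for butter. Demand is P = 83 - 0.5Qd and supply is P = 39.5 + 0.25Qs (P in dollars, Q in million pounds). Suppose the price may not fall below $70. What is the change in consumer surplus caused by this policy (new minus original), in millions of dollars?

-672

Rearranging demand gives Qd = 166 - 2P; rearranging supply gives Qs = 4P - 158. Setting quantity demanded equal to quantity supplied, 166 - 2P = 4P - 158, gives P* = 54 and Q* = 58.
Since 70 > 54, the floor is binding.
At P = 70: Qd = 166 - 2·70 = 26 and Qs = 4·70 - 158 = 122.
Consumer surplus without the control is ½ · (83 - 54) · 58 = 841.
With the floor, consumers buy 26 units at 70, so CS = ½ · (83 - 70) · 26 = 169.
Change in consumer surplus = 169 - 841 = -672.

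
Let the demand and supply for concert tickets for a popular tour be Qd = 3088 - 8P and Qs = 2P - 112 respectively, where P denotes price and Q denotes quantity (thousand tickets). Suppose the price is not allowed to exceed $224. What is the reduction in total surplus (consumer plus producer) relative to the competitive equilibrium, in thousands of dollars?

Equilibrium: 3088 - 8P = 2P - 112, so 3200 = 10P and P* = 320, Q* = 528.
Since 224 < 320, the ceiling is binding.
At P = 224: Qd = 3088 - 8·224 = 1296 and Qs = 2·224 - 112 = 336.
Quantity traded falls to 336. At Q = 336 the demand price is (3088 - 336)/8 = 344 and the supply price is (112 + 336)/2 = 224.
Deadweight loss = ½ · (344 - 224) · (528 - 336) = ½ · 120 · 192 = 11520.

11520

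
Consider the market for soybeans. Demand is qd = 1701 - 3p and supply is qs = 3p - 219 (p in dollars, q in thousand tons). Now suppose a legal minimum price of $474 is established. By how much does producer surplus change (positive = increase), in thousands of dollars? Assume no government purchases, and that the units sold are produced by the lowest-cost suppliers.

7392

Equilibrium: 1701 - 3p = 3p - 219, so 1920 = 6p and p* = 320, q* = 741.
Because the floor (474) lies above the market-clearing price, it is binding.
At p = 474: qd = 1701 - 3·474 = 279 and qs = 3·474 - 219 = 1203.
Producer surplus without the control is ½ · (320 - 73) · 741 = 91513.5.
With the floor, 279 units are sold at 474. The supply price at q = 279 is 166, so PS = ½ · [(474 - 73) + (474 - 166)] · 279 = 98905.5.
Change in producer surplus = 98905.5 - 91513.5 = 7392.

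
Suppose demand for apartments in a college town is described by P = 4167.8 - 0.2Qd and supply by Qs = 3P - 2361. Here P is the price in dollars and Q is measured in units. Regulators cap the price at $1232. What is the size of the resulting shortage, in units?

Rearranging demand gives Qd = 20839 - 5P. Setting quantity demanded equal to quantity supplied, 20839 - 5P = 3P - 2361, gives P* = 2900 and Q* = 6339.
Because the ceiling (1232) lies below the market-clearing price, it is binding.
At P = 1232: Qd = 20839 - 5·1232 = 14679 and Qs = 3·1232 - 2361 = 1335.
Shortage = Qd - Qs = 14679 - 1335 = 13344.

13344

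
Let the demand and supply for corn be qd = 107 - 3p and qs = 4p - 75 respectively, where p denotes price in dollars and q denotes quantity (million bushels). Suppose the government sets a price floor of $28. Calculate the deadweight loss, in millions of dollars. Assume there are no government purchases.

10.5

Setting quantity demanded equal to quantity supplied, 107 - 3p = 4p - 75, gives p* = 26 and q* = 29.
Because the floor (28) lies above the market-clearing price, it is binding.
At p = 28: qd = 107 - 3·28 = 23 and qs = 4·28 - 75 = 37.
Quantity traded falls to 23. At q = 23 the demand price is (107 - 23)/3 = 28 and the supply price is (75 + 23)/4 = 24.5.
Deadweight loss = ½ · (28 - 24.5) · (29 - 23) = ½ · 3.5 · 6 = 10.5.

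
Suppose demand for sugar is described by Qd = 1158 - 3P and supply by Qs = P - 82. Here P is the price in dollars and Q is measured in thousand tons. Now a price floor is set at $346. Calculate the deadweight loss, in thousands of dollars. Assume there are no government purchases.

7776

Equilibrium: 1158 - 3P = P - 82, so 1240 = 4P and P* = 310, Q* = 228.
The floor of 346 is above the equilibrium price 310, so it binds.
At P = 346: Qd = 1158 - 3·346 = 120 and Qs = 346 - 82 = 264.
Quantity traded falls to 120. At Q = 120 the demand price is (1158 - 120)/3 = 346 and the supply price is 82 + 120 = 202.
Deadweight loss = ½ · (346 - 202) · (228 - 120) = ½ · 144 · 108 = 7776.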